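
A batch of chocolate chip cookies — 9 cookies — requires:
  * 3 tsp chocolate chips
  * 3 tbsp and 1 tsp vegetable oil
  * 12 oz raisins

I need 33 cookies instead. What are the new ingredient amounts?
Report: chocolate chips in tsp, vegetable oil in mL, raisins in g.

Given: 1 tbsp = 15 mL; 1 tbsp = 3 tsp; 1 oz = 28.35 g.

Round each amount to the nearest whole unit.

chocolate chips: 11 tsp; vegetable oil: 183 mL; raisins: 1247 g

Scaling factor: 33/9 = 11/3.
chocolate chips: 3 tsp × 11/3 = 11 tsp
vegetable oil: (3 tbsp + 1 tsp = 10/3 tbsp) × 11/3 × 15 mL/tbsp ≈ 183 mL
raisins: 12 oz × 11/3 × 28.35 g/oz ≈ 1247 g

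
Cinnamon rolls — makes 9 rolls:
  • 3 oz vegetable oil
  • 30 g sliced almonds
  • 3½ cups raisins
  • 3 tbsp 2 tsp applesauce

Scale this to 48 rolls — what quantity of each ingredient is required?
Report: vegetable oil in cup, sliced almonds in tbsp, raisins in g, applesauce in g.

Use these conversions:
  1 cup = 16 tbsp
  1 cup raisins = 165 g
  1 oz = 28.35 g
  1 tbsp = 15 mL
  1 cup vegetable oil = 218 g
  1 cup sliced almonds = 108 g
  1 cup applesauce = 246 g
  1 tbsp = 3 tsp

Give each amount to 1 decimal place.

vegetable oil: 2.1 cup; sliced almonds: 23.7 tbsp; raisins: 3080.0 g; applesauce: 300.7 g

Scaling factor: 48/9 = 16/3.
vegetable oil: 3 oz × 16/3 × 28.35 g/oz ÷ 218 g/cup ≈ 2.1 cup
sliced almonds: 30 g × 16/3 ÷ 108 g/cup × 16 tbsp/cup ≈ 23.7 tbsp
raisins: 3.5 cup × 16/3 × 165 g/cup = 3080.0 g
applesauce: (3 tbsp + 2 tsp = 11/3 tbsp) × 16/3 ÷ 16 tbsp/cup × 246 g/cup ≈ 300.7 g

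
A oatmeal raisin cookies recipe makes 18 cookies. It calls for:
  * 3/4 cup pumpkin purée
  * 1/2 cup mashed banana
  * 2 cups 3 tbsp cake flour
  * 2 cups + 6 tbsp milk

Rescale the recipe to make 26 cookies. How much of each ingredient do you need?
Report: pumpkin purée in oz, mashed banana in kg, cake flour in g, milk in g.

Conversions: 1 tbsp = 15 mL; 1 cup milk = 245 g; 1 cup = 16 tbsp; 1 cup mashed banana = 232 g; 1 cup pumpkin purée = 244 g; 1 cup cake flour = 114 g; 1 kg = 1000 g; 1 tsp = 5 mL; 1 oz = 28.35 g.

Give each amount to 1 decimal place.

Scaling factor: 26/18 = 13/9.
pumpkin purée: 0.75 cup × 13/9 × 244 g/cup ÷ 28.35 g/oz ≈ 9.3 oz
mashed banana: 0.5 cup × 13/9 × 232 g/cup ÷ 1000 g/kg ≈ 0.2 kg
cake flour: (2 cup + 3 tbsp = 2.1875 cup) × 13/9 × 114 g/cup ≈ 360.2 g
milk: (2 cup + 6 tbsp = 2.375 cup) × 13/9 × 245 g/cup ≈ 840.5 g

pumpkin purée: 9.3 oz; mashed banana: 0.2 kg; cake flour: 360.2 g; milk: 840.5 g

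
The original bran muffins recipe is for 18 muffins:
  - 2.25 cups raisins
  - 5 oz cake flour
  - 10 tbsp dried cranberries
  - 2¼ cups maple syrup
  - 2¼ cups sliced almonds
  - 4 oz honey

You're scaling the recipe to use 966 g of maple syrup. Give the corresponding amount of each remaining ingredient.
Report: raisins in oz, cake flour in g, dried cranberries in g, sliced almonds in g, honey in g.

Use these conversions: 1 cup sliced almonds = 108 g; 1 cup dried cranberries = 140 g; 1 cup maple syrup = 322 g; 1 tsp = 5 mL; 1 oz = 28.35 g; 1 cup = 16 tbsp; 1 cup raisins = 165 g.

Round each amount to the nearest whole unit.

The original recipe has 724.5 g of maple syrup, so the scaling factor is 966 ÷ 724.5 = 4/3.
raisins: 2.25 cup × 4/3 × 165 g/cup ÷ 28.35 g/oz ≈ 17 oz
cake flour: 5 oz × 4/3 × 28.35 g/oz = 189 g
dried cranberries: 10 tbsp × 4/3 ÷ 16 tbsp/cup × 140 g/cup ≈ 117 g
sliced almonds: 2.25 cup × 4/3 × 108 g/cup = 324 g
honey: 4 oz × 4/3 × 28.35 g/oz ≈ 151 g

raisins: 17 oz; cake flour: 189 g; dried cranberries: 117 g; sliced almonds: 324 g; honey: 151 g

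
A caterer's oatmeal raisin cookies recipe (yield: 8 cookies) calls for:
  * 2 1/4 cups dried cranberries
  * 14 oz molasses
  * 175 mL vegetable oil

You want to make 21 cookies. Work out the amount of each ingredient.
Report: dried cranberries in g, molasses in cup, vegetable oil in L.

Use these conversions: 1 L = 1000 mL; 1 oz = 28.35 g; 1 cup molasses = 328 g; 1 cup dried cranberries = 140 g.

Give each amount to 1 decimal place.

Scaling factor: 21/8 = 2.625.
dried cranberries: 2.25 cup × 21/8 × 140 g/cup ≈ 826.9 g
molasses: 14 oz × 21/8 × 28.35 g/oz ÷ 328 g/cup ≈ 3.2 cup
vegetable oil: 175 mL × 21/8 ÷ 1000 mL/L ≈ 0.5 L

dried cranberries: 826.9 g; molasses: 3.2 cup; vegetable oil: 0.5 L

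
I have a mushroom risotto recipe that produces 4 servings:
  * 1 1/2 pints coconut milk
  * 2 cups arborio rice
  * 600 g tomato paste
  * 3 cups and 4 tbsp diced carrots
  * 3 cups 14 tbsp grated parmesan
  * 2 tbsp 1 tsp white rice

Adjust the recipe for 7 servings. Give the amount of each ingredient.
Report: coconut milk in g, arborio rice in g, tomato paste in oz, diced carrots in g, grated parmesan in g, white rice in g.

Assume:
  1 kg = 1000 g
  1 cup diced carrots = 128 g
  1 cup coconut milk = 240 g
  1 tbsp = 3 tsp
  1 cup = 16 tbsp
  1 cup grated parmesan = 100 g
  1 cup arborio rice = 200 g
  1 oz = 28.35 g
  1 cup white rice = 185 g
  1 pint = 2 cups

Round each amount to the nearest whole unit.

Scaling factor: 7/4 = 1.75.
coconut milk: 1.5 pint × 7/4 × 2 cup/pint × 240 g/cup = 1260 g
arborio rice: 2 cup × 7/4 × 200 g/cup = 700 g
tomato paste: 600 g × 7/4 ÷ 28.35 g/oz ≈ 37 oz
diced carrots: (3 cup + 4 tbsp = 3.25 cup) × 7/4 × 128 g/cup = 728 g
grated parmesan: (3 cup + 14 tbsp = 3.875 cup) × 7/4 × 100 g/cup ≈ 678 g
white rice: (2 tbsp + 1 tsp = 7/3 tbsp) × 7/4 ÷ 16 tbsp/cup × 185 g/cup ≈ 47 g

coconut milk: 1260 g; arborio rice: 700 g; tomato paste: 37 oz; diced carrots: 728 g; grated parmesan: 678 g; white rice: 47 g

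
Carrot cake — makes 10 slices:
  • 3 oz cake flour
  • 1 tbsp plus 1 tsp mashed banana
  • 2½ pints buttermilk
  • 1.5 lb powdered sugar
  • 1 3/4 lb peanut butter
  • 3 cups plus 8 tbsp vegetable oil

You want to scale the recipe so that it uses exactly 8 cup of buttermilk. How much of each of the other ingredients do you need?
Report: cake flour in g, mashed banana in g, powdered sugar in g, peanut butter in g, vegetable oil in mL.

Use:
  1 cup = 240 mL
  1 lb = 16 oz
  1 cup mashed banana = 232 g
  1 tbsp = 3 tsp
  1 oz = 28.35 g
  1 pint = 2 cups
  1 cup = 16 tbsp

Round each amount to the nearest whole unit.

cake flour: 136 g; mashed banana: 31 g; powdered sugar: 1089 g; peanut butter: 1270 g; vegetable oil: 1344 mL

The original recipe has 5 cup of buttermilk, so the scaling factor is 8 ÷ 5 = 8/5 = 1.6.
cake flour: 3 oz × 8/5 × 28.35 g/oz ≈ 136 g
mashed banana: (1 tbsp + 1 tsp = 4/3 tbsp) × 8/5 ÷ 16 tbsp/cup × 232 g/cup ≈ 31 g
powdered sugar: 1.5 lb × 8/5 × 16 oz/lb × 28.35 g/oz ≈ 1089 g
peanut butter: 1.75 lb × 8/5 × 16 oz/lb × 28.35 g/oz ≈ 1270 g
vegetable oil: (3 cup + 8 tbsp = 3.5 cup) × 8/5 × 240 mL/cup = 1344 mL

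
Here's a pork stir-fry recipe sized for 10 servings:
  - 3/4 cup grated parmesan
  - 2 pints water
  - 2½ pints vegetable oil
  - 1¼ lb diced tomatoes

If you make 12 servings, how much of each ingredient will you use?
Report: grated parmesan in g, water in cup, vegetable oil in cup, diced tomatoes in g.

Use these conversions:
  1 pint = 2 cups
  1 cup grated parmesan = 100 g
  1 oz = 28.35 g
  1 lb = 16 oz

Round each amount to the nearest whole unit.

Scaling factor: 12/10 = 6/5 = 1.2.
grated parmesan: 0.75 cup × 6/5 × 100 g/cup = 90 g
water: 2 pint × 6/5 × 2 cup/pint ≈ 5 cup
vegetable oil: 2.5 pint × 6/5 × 2 cup/pint = 6 cup
diced tomatoes: 1.25 lb × 6/5 × 16 oz/lb × 28.35 g/oz ≈ 680 g

grated parmesan: 90 g; water: 5 cup; vegetable oil: 6 cup; diced tomatoes: 680 g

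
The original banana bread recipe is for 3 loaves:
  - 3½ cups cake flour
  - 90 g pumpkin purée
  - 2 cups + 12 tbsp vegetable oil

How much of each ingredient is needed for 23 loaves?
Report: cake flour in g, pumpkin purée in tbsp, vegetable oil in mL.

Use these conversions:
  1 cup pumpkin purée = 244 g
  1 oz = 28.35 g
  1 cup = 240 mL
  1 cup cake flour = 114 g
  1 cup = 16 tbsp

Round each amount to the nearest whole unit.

Scaling factor: 23/3.
cake flour: 3.5 cup × 23/3 × 114 g/cup = 3059 g
pumpkin purée: 90 g × 23/3 ÷ 244 g/cup × 16 tbsp/cup ≈ 45 tbsp
vegetable oil: (2 cup + 12 tbsp = 2.75 cup) × 23/3 × 240 mL/cup = 5060 mL

cake flour: 3059 g; pumpkin purée: 45 tbsp; vegetable oil: 5060 mL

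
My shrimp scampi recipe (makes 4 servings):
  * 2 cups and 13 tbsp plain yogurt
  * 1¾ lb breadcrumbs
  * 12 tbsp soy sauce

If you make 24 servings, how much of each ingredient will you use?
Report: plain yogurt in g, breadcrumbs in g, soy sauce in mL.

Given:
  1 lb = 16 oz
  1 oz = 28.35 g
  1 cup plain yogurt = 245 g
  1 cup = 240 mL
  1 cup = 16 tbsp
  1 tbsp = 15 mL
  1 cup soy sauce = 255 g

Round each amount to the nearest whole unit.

Scaling factor: 24/4 = 6.
plain yogurt: (2 cup + 13 tbsp = 2.8125 cup) × 6 × 245 g/cup ≈ 4134 g
breadcrumbs: 1.75 lb × 6 × 16 oz/lb × 28.35 g/oz ≈ 4763 g
soy sauce: 12 tbsp × 6 × 15 mL/tbsp = 1080 mL

plain yogurt: 4134 g; breadcrumbs: 4763 g; soy sauce: 1080 mL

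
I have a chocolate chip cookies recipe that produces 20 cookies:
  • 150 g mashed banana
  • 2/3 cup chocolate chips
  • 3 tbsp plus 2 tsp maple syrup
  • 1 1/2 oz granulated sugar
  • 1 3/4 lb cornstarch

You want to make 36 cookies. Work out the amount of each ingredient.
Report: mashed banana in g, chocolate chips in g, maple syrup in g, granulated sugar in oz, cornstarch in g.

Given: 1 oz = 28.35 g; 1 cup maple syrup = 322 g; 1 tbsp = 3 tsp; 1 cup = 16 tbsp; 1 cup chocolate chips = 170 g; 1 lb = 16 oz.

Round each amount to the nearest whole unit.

mashed banana: 270 g; chocolate chips: 204 g; maple syrup: 133 g; granulated sugar: 3 oz; cornstarch: 1429 g

Scaling factor: 36/20 = 9/5 = 1.8.
mashed banana: 150 g × 9/5 = 270 g
chocolate chips: 2/3 cup × 9/5 × 170 g/cup = 204 g
maple syrup: (3 tbsp + 2 tsp = 11/3 tbsp) × 9/5 ÷ 16 tbsp/cup × 322 g/cup ≈ 133 g
granulated sugar: 1.5 oz × 9/5 ≈ 3 oz
cornstarch: 1.75 lb × 9/5 × 16 oz/lb × 28.35 g/oz ≈ 1429 g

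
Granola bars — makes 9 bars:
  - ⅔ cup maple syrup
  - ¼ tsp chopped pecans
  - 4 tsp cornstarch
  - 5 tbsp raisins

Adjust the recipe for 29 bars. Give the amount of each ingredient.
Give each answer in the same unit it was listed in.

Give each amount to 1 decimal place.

Scaling factor: 29/9.
maple syrup: 2/3 cup × 29/9 ≈ 2.1 cup
chopped pecans: 0.25 tsp × 29/9 ≈ 0.8 tsp
cornstarch: 4 tsp × 29/9 ≈ 12.9 tsp
raisins: 5 tbsp × 29/9 ≈ 16.1 tbsp

maple syrup: 2.1 cup; chopped pecans: 0.8 tsp; cornstarch: 12.9 tsp; raisins: 16.1 tbsp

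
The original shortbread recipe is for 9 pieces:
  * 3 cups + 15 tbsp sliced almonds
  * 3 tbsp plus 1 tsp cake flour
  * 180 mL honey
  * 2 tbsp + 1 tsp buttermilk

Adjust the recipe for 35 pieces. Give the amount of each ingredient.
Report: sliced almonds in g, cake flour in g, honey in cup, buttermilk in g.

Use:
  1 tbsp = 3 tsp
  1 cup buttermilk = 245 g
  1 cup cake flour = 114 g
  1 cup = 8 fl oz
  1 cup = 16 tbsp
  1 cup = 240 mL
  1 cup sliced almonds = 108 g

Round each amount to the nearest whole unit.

sliced almonds: 1654 g; cake flour: 92 g; honey: 3 cup; buttermilk: 139 g

Scaling factor: 35/9.
sliced almonds: (3 cup + 15 tbsp = 3.9375 cup) × 35/9 × 108 g/cup ≈ 1654 g
cake flour: (3 tbsp + 1 tsp = 10/3 tbsp) × 35/9 ÷ 16 tbsp/cup × 114 g/cup ≈ 92 g
honey: 180 mL × 35/9 ÷ 240 mL/cup ≈ 3 cup
buttermilk: (2 tbsp + 1 tsp = 7/3 tbsp) × 35/9 ÷ 16 tbsp/cup × 245 g/cup ≈ 139 g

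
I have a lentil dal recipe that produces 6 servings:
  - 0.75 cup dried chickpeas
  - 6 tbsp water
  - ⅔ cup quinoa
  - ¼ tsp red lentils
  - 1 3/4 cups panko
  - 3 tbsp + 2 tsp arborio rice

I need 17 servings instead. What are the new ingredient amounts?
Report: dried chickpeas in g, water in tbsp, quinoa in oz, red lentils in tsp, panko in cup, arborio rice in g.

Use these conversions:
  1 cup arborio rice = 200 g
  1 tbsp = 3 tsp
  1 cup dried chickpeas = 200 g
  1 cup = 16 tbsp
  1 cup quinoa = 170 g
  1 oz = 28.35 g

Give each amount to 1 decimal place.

Scaling factor: 17/6.
dried chickpeas: 0.75 cup × 17/6 × 200 g/cup = 425.0 g
water: 6 tbsp × 17/6 = 17.0 tbsp
quinoa: 2/3 cup × 17/6 × 170 g/cup ÷ 28.35 g/oz ≈ 11.3 oz
red lentils: 0.25 tsp × 17/6 ≈ 0.7 tsp
panko: 1.75 cup × 17/6 ≈ 5.0 cup
arborio rice: (3 tbsp + 2 tsp = 11/3 tbsp) × 17/6 ÷ 16 tbsp/cup × 200 g/cup ≈ 129.9 g

dried chickpeas: 425.0 g; water: 17.0 tbsp; quinoa: 11.3 oz; red lentils: 0.7 tsp; panko: 5.0 cup; arborio rice: 129.9 g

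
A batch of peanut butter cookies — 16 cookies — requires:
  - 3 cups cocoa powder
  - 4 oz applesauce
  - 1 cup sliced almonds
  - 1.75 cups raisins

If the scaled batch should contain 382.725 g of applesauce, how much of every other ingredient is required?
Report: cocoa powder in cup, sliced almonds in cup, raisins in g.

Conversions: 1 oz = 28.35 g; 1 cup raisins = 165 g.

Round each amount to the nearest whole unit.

The original recipe has 113.4 g of applesauce, so the scaling factor is 382.725 ÷ 113.4 = 27/8 = 3.375.
cocoa powder: 3 cup × 27/8 ≈ 10 cup
sliced almonds: 1 cup × 27/8 ≈ 3 cup
raisins: 1.75 cup × 27/8 × 165 g/cup ≈ 975 g

cocoa powder: 10 cup; sliced almonds: 3 cup; raisins: 975 g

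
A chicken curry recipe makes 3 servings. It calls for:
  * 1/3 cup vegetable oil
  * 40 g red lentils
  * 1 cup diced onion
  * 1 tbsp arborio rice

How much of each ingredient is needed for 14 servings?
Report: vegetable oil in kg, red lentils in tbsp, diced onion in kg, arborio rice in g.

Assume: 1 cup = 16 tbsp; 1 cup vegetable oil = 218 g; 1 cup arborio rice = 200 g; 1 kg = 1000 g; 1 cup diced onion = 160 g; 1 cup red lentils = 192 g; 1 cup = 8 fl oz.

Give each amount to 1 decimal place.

vegetable oil: 0.3 kg; red lentils: 15.6 tbsp; diced onion: 0.7 kg; arborio rice: 58.3 g

Scaling factor: 14/3.
vegetable oil: 1/3 cup × 14/3 × 218 g/cup ÷ 1000 g/kg ≈ 0.3 kg
red lentils: 40 g × 14/3 ÷ 192 g/cup × 16 tbsp/cup ≈ 15.6 tbsp
diced onion: 1 cup × 14/3 × 160 g/cup ÷ 1000 g/kg ≈ 0.7 kg
arborio rice: 1 tbsp × 14/3 ÷ 16 tbsp/cup × 200 g/cup ≈ 58.3 g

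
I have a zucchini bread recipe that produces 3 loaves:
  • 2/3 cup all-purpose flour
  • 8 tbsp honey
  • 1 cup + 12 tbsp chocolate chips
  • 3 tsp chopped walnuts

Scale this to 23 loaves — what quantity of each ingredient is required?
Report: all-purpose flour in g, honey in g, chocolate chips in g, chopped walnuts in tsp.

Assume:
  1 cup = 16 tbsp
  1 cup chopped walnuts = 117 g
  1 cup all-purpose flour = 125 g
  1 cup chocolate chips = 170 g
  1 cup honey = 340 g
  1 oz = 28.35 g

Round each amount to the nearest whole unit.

Scaling factor: 23/3.
all-purpose flour: 2/3 cup × 23/3 × 125 g/cup ≈ 639 g
honey: 8 tbsp × 23/3 ÷ 16 tbsp/cup × 340 g/cup ≈ 1303 g
chocolate chips: (1 cup + 12 tbsp = 1.75 cup) × 23/3 × 170 g/cup ≈ 2281 g
chopped walnuts: 3 tsp × 23/3 = 23 tsp

all-purpose flour: 639 g; honey: 1303 g; chocolate chips: 2281 g; chopped walnuts: 23 tsp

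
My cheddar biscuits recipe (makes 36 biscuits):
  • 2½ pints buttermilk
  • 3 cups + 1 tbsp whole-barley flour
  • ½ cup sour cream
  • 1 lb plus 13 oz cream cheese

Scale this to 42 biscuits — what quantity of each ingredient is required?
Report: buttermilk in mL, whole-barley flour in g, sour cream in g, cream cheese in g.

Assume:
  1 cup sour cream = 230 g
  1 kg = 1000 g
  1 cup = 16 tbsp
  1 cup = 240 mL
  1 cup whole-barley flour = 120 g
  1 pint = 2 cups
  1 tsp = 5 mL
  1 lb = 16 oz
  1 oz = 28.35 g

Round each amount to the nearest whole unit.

Scaling factor: 42/36 = 7/6.
buttermilk: 2.5 pint × 7/6 × 2 cup/pint × 240 mL/cup = 1400 mL
whole-barley flour: (3 cup + 1 tbsp = 3.0625 cup) × 7/6 × 120 g/cup ≈ 429 g
sour cream: 0.5 cup × 7/6 × 230 g/cup ≈ 134 g
cream cheese: (1 lb + 13 oz = 1.8125 lb) × 7/6 × 16 oz/lb × 28.35 g/oz ≈ 959 g

buttermilk: 1400 mL; whole-barley flour: 429 g; sour cream: 134 g; cream cheese: 959 g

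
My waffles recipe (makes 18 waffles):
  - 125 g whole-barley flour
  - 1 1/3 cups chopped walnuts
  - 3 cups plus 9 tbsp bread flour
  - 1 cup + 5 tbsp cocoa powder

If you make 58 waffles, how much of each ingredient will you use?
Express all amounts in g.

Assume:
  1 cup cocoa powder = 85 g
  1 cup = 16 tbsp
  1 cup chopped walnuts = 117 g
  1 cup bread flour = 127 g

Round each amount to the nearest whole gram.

Scaling factor: 58/18 = 29/9.
whole-barley flour: 125 g × 29/9 ≈ 403 g
chopped walnuts: 4/3 cup × 29/9 × 117 g/cup ≈ 503 g
bread flour: (3 cup + 9 tbsp = 3.5625 cup) × 29/9 × 127 g/cup ≈ 1458 g
cocoa powder: (1 cup + 5 tbsp = 1.3125 cup) × 29/9 × 85 g/cup ≈ 359 g

whole-barley flour: 403 g; chopped walnuts: 503 g; bread flour: 1458 g; cocoa powder: 359 g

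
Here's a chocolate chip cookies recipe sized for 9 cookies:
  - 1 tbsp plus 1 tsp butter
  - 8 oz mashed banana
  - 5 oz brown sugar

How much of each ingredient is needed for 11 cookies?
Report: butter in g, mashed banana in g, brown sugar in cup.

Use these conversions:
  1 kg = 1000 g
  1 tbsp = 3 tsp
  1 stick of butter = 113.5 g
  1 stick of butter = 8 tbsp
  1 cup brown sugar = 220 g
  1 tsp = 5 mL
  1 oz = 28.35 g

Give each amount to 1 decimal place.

butter: 23.1 g; mashed banana: 277.2 g; brown sugar: 0.8 cup

Scaling factor: 11/9.
butter: (1 tbsp + 1 tsp = 4/3 tbsp) × 11/9 ÷ 8 tbsp/stick × 113.5 g/stick ≈ 23.1 g
mashed banana: 8 oz × 11/9 × 28.35 g/oz = 277.2 g
brown sugar: 5 oz × 11/9 × 28.35 g/oz ÷ 220 g/cup ≈ 0.8 cup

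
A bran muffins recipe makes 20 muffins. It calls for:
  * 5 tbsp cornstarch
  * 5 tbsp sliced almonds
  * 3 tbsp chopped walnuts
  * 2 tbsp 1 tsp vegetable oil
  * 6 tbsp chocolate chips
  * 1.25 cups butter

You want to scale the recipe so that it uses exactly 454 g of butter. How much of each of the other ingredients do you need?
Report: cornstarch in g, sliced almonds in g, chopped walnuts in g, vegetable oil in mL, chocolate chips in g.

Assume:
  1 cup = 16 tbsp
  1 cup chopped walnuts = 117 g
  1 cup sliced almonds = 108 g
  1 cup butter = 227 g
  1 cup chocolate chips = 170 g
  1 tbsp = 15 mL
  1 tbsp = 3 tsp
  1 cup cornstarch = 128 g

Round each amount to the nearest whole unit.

The original recipe has 283.75 g of butter, so the scaling factor is 454 ÷ 283.75 = 8/5 = 1.6.
cornstarch: 5 tbsp × 8/5 ÷ 16 tbsp/cup × 128 g/cup = 64 g
sliced almonds: 5 tbsp × 8/5 ÷ 16 tbsp/cup × 108 g/cup = 54 g
chopped walnuts: 3 tbsp × 8/5 ÷ 16 tbsp/cup × 117 g/cup ≈ 35 g
vegetable oil: (2 tbsp + 1 tsp = 7/3 tbsp) × 8/5 × 15 mL/tbsp = 56 mL
chocolate chips: 6 tbsp × 8/5 ÷ 16 tbsp/cup × 170 g/cup = 102 g

cornstarch: 64 g; sliced almonds: 54 g; chopped walnuts: 35 g; vegetable oil: 56 mL; chocolate chips: 102 g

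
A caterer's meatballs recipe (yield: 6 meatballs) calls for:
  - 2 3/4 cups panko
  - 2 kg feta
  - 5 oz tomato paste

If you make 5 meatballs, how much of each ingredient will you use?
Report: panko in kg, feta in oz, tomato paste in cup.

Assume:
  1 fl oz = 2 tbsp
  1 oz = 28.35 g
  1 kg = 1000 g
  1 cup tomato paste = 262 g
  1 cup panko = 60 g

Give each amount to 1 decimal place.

Scaling factor: 5/6.
panko: 2.75 cup × 5/6 × 60 g/cup ÷ 1000 g/kg ≈ 0.1 kg
feta: 2 kg × 5/6 × 1000 g/kg ÷ 28.35 g/oz ≈ 58.8 oz
tomato paste: 5 oz × 5/6 × 28.35 g/oz ÷ 262 g/cup ≈ 0.5 cup

panko: 0.1 kg; feta: 58.8 oz; tomato paste: 0.5 cup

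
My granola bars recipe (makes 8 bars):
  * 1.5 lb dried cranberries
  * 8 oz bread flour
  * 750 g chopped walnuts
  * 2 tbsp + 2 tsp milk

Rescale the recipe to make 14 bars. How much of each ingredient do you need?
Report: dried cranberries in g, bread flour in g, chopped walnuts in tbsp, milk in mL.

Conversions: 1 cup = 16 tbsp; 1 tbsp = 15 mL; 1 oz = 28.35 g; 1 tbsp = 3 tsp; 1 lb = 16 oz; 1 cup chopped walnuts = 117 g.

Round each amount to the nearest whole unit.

Scaling factor: 14/8 = 7/4 = 1.75.
dried cranberries: 1.5 lb × 7/4 × 16 oz/lb × 28.35 g/oz ≈ 1191 g
bread flour: 8 oz × 7/4 × 28.35 g/oz ≈ 397 g
chopped walnuts: 750 g × 7/4 ÷ 117 g/cup × 16 tbsp/cup ≈ 179 tbsp
milk: (2 tbsp + 2 tsp = 8/3 tbsp) × 7/4 × 15 mL/tbsp = 70 mL

dried cranberries: 1191 g; bread flour: 397 g; chopped walnuts: 179 tbsp; milk: 70 mL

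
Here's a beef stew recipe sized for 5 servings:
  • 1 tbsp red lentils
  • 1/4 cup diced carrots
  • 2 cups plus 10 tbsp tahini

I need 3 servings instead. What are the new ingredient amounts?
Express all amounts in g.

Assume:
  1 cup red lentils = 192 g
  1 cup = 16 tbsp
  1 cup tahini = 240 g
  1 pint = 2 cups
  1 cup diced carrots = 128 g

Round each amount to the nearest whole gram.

Scaling factor: 3/5 = 0.6.
red lentils: 1 tbsp × 3/5 ÷ 16 tbsp/cup × 192 g/cup ≈ 7 g
diced carrots: 0.25 cup × 3/5 × 128 g/cup ≈ 19 g
tahini: (2 cup + 10 tbsp = 2.625 cup) × 3/5 × 240 g/cup = 378 g

red lentils: 7 g; diced carrots: 19 g; tahini: 378 g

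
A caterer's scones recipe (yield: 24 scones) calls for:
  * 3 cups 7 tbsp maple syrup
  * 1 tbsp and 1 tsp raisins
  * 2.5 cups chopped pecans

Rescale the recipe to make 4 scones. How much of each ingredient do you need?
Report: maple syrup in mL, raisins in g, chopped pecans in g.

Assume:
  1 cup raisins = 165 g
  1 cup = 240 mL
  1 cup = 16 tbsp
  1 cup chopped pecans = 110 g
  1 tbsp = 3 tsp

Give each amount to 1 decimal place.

maple syrup: 137.5 mL; raisins: 2.3 g; chopped pecans: 45.8 g

Scaling factor: 4/24 = 1/6.
maple syrup: (3 cup + 7 tbsp = 3.4375 cup) × 1/6 × 240 mL/cup = 137.5 mL
raisins: (1 tbsp + 1 tsp = 4/3 tbsp) × 1/6 ÷ 16 tbsp/cup × 165 g/cup ≈ 2.3 g
chopped pecans: 2.5 cup × 1/6 × 110 g/cup ≈ 45.8 g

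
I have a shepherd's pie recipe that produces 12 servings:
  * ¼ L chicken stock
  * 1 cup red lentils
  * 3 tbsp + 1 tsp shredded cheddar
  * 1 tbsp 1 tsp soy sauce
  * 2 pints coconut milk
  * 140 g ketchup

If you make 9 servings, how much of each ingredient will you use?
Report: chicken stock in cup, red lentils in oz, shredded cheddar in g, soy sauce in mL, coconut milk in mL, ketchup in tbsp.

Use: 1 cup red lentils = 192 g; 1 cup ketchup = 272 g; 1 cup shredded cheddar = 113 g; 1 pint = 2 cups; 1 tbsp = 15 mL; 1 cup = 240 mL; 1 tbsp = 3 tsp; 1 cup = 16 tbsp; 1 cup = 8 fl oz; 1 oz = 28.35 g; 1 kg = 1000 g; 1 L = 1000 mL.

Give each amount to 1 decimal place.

chicken stock: 0.8 cup; red lentils: 5.1 oz; shredded cheddar: 17.7 g; soy sauce: 15.0 mL; coconut milk: 720.0 mL; ketchup: 6.2 tbsp

Scaling factor: 9/12 = 3/4 = 0.75.
chicken stock: 0.25 L × 3/4 × 1000 mL/L ÷ 240 mL/cup ≈ 0.8 cup
red lentils: 1 cup × 3/4 × 192 g/cup ÷ 28.35 g/oz ≈ 5.1 oz
shredded cheddar: (3 tbsp + 1 tsp = 10/3 tbsp) × 3/4 ÷ 16 tbsp/cup × 113 g/cup ≈ 17.7 g
soy sauce: (1 tbsp + 1 tsp = 4/3 tbsp) × 3/4 × 15 mL/tbsp = 15.0 mL
coconut milk: 2 pint × 3/4 × 2 cup/pint × 240 mL/cup = 720.0 mL
ketchup: 140 g × 3/4 ÷ 272 g/cup × 16 tbsp/cup ≈ 6.2 tbsp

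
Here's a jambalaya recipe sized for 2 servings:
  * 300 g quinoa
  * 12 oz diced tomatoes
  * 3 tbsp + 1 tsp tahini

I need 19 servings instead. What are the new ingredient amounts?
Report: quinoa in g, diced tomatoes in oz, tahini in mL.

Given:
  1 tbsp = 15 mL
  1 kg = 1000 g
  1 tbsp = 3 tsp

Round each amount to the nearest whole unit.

quinoa: 2850 g; diced tomatoes: 114 oz; tahini: 475 mL

Scaling factor: 19/2 = 9.5.
quinoa: 300 g × 19/2 = 2850 g
diced tomatoes: 12 oz × 19/2 = 114 oz
tahini: (3 tbsp + 1 tsp = 10/3 tbsp) × 19/2 × 15 mL/tbsp = 475 mL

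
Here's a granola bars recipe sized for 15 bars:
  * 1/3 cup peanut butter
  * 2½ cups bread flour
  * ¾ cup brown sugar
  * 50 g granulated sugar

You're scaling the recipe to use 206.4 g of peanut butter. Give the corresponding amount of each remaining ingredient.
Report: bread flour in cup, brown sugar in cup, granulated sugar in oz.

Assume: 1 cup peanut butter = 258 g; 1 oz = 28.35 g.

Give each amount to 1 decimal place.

bread flour: 6.0 cup; brown sugar: 1.8 cup; granulated sugar: 4.2 oz

The original recipe has 86 g of peanut butter, so the scaling factor is 206.4 ÷ 86 = 12/5 = 2.4.
bread flour: 2.5 cup × 12/5 = 6.0 cup
brown sugar: 0.75 cup × 12/5 = 1.8 cup
granulated sugar: 50 g × 12/5 ÷ 28.35 g/oz ≈ 4.2 oz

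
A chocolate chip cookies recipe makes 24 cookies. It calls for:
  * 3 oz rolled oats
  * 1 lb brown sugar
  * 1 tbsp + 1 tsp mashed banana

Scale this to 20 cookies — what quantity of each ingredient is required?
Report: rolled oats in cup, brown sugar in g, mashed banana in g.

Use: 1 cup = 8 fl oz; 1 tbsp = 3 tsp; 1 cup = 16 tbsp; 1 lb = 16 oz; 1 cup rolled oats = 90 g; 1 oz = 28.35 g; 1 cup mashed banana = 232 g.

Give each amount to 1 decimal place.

Scaling factor: 20/24 = 5/6.
rolled oats: 3 oz × 5/6 × 28.35 g/oz ÷ 90 g/cup ≈ 0.8 cup
brown sugar: 1 lb × 5/6 × 16 oz/lb × 28.35 g/oz = 378.0 g
mashed banana: (1 tbsp + 1 tsp = 4/3 tbsp) × 5/6 ÷ 16 tbsp/cup × 232 g/cup ≈ 16.1 g

rolled oats: 0.8 cup; brown sugar: 378.0 g; mashed banana: 16.1 g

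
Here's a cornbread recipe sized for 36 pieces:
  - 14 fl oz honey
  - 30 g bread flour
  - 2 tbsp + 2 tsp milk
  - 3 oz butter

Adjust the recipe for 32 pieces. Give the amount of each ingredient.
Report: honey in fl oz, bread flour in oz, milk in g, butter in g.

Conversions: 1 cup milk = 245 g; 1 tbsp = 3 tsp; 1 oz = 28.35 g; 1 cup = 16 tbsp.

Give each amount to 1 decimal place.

honey: 12.4 fl oz; bread flour: 0.9 oz; milk: 36.3 g; butter: 75.6 g

Scaling factor: 32/36 = 8/9.
honey: 14 fl oz × 8/9 ≈ 12.4 fl oz
bread flour: 30 g × 8/9 ÷ 28.35 g/oz ≈ 0.9 oz
milk: (2 tbsp + 2 tsp = 8/3 tbsp) × 8/9 ÷ 16 tbsp/cup × 245 g/cup ≈ 36.3 g
butter: 3 oz × 8/9 × 28.35 g/oz = 75.6 g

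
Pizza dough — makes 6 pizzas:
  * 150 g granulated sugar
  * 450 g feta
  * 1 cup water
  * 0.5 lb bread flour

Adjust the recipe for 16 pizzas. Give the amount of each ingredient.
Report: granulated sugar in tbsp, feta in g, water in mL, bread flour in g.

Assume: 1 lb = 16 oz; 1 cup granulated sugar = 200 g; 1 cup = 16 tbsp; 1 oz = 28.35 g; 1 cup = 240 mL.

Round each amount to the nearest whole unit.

granulated sugar: 32 tbsp; feta: 1200 g; water: 640 mL; bread flour: 605 g

Scaling factor: 16/6 = 8/3.
granulated sugar: 150 g × 8/3 ÷ 200 g/cup × 16 tbsp/cup = 32 tbsp
feta: 450 g × 8/3 = 1200 g
water: 1 cup × 8/3 × 240 mL/cup = 640 mL
bread flour: 0.5 lb × 8/3 × 16 oz/lb × 28.35 g/oz ≈ 605 g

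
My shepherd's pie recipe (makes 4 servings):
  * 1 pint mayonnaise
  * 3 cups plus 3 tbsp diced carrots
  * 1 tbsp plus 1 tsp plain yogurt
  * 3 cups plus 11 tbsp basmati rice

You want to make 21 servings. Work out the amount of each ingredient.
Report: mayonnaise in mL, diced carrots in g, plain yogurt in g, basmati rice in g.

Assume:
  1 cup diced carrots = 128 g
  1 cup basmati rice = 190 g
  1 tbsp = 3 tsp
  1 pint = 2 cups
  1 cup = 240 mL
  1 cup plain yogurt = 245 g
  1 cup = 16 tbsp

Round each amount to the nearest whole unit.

mayonnaise: 2520 mL; diced carrots: 2142 g; plain yogurt: 107 g; basmati rice: 3678 g

Scaling factor: 21/4 = 5.25.
mayonnaise: 1 pint × 21/4 × 2 cup/pint × 240 mL/cup = 2520 mL
diced carrots: (3 cup + 3 tbsp = 3.1875 cup) × 21/4 × 128 g/cup = 2142 g
plain yogurt: (1 tbsp + 1 tsp = 4/3 tbsp) × 21/4 ÷ 16 tbsp/cup × 245 g/cup ≈ 107 g
basmati rice: (3 cup + 11 tbsp = 3.6875 cup) × 21/4 × 190 g/cup ≈ 3678 g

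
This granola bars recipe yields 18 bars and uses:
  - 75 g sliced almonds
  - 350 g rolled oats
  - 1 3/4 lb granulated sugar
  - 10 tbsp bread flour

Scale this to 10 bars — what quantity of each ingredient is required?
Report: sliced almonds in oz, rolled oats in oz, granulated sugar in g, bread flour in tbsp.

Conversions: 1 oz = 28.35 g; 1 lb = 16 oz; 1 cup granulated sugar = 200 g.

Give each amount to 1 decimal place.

Scaling factor: 10/18 = 5/9.
sliced almonds: 75 g × 5/9 ÷ 28.35 g/oz ≈ 1.5 oz
rolled oats: 350 g × 5/9 ÷ 28.35 g/oz ≈ 6.9 oz
granulated sugar: 1.75 lb × 5/9 × 16 oz/lb × 28.35 g/oz = 441.0 g
bread flour: 10 tbsp × 5/9 ≈ 5.6 tbsp

sliced almonds: 1.5 oz; rolled oats: 6.9 oz; granulated sugar: 441.0 g; bread flour: 5.6 tbsp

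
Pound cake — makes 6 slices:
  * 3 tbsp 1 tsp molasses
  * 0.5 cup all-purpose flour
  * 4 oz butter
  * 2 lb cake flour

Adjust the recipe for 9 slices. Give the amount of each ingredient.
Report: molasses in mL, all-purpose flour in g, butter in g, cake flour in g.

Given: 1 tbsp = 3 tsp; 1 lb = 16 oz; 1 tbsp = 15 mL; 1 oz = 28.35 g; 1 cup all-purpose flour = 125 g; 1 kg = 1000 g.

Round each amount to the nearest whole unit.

Scaling factor: 9/6 = 3/2 = 1.5.
molasses: (3 tbsp + 1 tsp = 10/3 tbsp) × 3/2 × 15 mL/tbsp = 75 mL
all-purpose flour: 0.5 cup × 3/2 × 125 g/cup ≈ 94 g
butter: 4 oz × 3/2 × 28.35 g/oz ≈ 170 g
cake flour: 2 lb × 3/2 × 16 oz/lb × 28.35 g/oz ≈ 1361 g

molasses: 75 mL; all-purpose flour: 94 g; butter: 170 g; cake flour: 1361 g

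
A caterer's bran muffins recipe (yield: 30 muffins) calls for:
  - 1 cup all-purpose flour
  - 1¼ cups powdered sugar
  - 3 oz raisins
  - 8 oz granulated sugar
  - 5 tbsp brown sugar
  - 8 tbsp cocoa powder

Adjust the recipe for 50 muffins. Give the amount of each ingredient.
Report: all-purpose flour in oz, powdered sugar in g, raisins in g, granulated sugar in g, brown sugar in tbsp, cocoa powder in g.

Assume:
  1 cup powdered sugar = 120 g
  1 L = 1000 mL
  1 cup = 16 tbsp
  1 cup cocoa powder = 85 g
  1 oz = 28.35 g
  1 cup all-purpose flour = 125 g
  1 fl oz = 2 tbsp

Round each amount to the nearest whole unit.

all-purpose flour: 7 oz; powdered sugar: 250 g; raisins: 142 g; granulated sugar: 378 g; brown sugar: 8 tbsp; cocoa powder: 71 g

Scaling factor: 50/30 = 5/3.
all-purpose flour: 1 cup × 5/3 × 125 g/cup ÷ 28.35 g/oz ≈ 7 oz
powdered sugar: 1.25 cup × 5/3 × 120 g/cup = 250 g
raisins: 3 oz × 5/3 × 28.35 g/oz ≈ 142 g
granulated sugar: 8 oz × 5/3 × 28.35 g/oz = 378 g
brown sugar: 5 tbsp × 5/3 ≈ 8 tbsp
cocoa powder: 8 tbsp × 5/3 ÷ 16 tbsp/cup × 85 g/cup ≈ 71 g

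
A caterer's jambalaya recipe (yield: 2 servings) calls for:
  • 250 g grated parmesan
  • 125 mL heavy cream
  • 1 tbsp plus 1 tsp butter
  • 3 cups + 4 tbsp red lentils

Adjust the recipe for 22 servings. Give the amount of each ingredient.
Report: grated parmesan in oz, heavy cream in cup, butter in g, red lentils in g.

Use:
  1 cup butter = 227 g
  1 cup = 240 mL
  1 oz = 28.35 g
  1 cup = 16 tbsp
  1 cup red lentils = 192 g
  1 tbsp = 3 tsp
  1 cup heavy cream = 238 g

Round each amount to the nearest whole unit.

grated parmesan: 97 oz; heavy cream: 6 cup; butter: 208 g; red lentils: 6864 g

Scaling factor: 22/2 = 11.
grated parmesan: 250 g × 11 ÷ 28.35 g/oz ≈ 97 oz
heavy cream: 125 mL × 11 ÷ 240 mL/cup ≈ 6 cup
butter: (1 tbsp + 1 tsp = 4/3 tbsp) × 11 ÷ 16 tbsp/cup × 227 g/cup ≈ 208 g
red lentils: (3 cup + 4 tbsp = 3.25 cup) × 11 × 192 g/cup = 6864 g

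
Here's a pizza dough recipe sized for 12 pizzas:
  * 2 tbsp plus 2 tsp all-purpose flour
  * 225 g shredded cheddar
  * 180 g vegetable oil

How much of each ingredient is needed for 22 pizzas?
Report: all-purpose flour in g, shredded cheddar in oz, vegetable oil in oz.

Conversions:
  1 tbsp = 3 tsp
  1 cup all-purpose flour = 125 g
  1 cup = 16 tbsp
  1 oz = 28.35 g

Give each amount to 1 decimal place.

all-purpose flour: 38.2 g; shredded cheddar: 14.6 oz; vegetable oil: 11.6 oz

Scaling factor: 22/12 = 11/6.
all-purpose flour: (2 tbsp + 2 tsp = 8/3 tbsp) × 11/6 ÷ 16 tbsp/cup × 125 g/cup ≈ 38.2 g
shredded cheddar: 225 g × 11/6 ÷ 28.35 g/oz ≈ 14.6 oz
vegetable oil: 180 g × 11/6 ÷ 28.35 g/oz ≈ 11.6 oz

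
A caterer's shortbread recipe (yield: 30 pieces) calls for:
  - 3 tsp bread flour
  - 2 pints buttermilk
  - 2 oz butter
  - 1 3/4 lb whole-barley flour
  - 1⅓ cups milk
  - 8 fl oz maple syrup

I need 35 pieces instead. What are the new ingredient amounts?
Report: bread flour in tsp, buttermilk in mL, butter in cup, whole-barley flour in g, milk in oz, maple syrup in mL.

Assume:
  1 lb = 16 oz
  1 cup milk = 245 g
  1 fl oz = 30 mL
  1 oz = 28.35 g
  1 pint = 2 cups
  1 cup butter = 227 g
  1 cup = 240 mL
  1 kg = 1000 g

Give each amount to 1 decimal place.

bread flour: 3.5 tsp; buttermilk: 1120.0 mL; butter: 0.3 cup; whole-barley flour: 926.1 g; milk: 13.4 oz; maple syrup: 280.0 mL

Scaling factor: 35/30 = 7/6.
bread flour: 3 tsp × 7/6 = 3.5 tsp
buttermilk: 2 pint × 7/6 × 2 cup/pint × 240 mL/cup = 1120.0 mL
butter: 2 oz × 7/6 × 28.35 g/oz ÷ 227 g/cup ≈ 0.3 cup
whole-barley flour: 1.75 lb × 7/6 × 16 oz/lb × 28.35 g/oz = 926.1 g
milk: 4/3 cup × 7/6 × 245 g/cup ÷ 28.35 g/oz ≈ 13.4 oz
maple syrup: 8 fl oz × 7/6 × 30 mL/fl oz = 280.0 mL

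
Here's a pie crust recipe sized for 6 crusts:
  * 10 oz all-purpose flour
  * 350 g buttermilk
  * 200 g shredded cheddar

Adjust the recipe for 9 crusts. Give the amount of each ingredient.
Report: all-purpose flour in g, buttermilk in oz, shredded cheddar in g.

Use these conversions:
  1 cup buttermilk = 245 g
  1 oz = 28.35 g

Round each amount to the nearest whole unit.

all-purpose flour: 425 g; buttermilk: 19 oz; shredded cheddar: 300 g

Scaling factor: 9/6 = 3/2 = 1.5.
all-purpose flour: 10 oz × 3/2 × 28.35 g/oz ≈ 425 g
buttermilk: 350 g × 3/2 ÷ 28.35 g/oz ≈ 19 oz
shredded cheddar: 200 g × 3/2 = 300 g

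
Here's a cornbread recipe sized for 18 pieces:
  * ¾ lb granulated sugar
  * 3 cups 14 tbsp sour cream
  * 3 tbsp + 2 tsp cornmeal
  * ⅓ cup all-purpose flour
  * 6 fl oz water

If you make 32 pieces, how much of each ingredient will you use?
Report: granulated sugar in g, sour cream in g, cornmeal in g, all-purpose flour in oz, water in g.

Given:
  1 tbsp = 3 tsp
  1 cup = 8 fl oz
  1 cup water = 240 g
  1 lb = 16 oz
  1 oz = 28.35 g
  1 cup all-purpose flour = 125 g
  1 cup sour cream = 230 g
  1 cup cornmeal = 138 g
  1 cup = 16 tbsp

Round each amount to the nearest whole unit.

Scaling factor: 32/18 = 16/9.
granulated sugar: 0.75 lb × 16/9 × 16 oz/lb × 28.35 g/oz ≈ 605 g
sour cream: (3 cup + 14 tbsp = 3.875 cup) × 16/9 × 230 g/cup ≈ 1584 g
cornmeal: (3 tbsp + 2 tsp = 11/3 tbsp) × 16/9 ÷ 16 tbsp/cup × 138 g/cup ≈ 56 g
all-purpose flour: 1/3 cup × 16/9 × 125 g/cup ÷ 28.35 g/oz ≈ 3 oz
water: 6 fl oz × 16/9 ÷ 8 fl oz/cup × 240 g/cup = 320 g

granulated sugar: 605 g; sour cream: 1584 g; cornmeal: 56 g; all-purpose flour: 3 oz; water: 320 g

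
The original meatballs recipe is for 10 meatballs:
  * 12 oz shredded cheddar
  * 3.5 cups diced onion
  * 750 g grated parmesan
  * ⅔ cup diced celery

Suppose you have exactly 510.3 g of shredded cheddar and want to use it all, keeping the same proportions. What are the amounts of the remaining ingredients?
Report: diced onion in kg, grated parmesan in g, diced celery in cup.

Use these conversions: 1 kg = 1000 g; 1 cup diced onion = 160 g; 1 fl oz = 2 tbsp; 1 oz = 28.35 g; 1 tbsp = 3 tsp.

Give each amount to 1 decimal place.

The original recipe has 340.2 g of shredded cheddar, so the scaling factor is 510.3 ÷ 340.2 = 3/2 = 1.5.
diced onion: 3.5 cup × 3/2 × 160 g/cup ÷ 1000 g/kg ≈ 0.8 kg
grated parmesan: 750 g × 3/2 = 1125.0 g
diced celery: 2/3 cup × 3/2 = 1.0 cup

diced onion: 0.8 kg; grated parmesan: 1125.0 g; diced celery: 1.0 cup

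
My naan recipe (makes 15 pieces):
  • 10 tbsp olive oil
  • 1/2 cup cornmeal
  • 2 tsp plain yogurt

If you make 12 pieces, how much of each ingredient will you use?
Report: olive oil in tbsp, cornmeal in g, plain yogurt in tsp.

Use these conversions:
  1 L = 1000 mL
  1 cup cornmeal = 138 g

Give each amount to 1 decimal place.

Scaling factor: 12/15 = 4/5 = 0.8.
olive oil: 10 tbsp × 4/5 = 8.0 tbsp
cornmeal: 0.5 cup × 4/5 × 138 g/cup = 55.2 g
plain yogurt: 2 tsp × 4/5 = 1.6 tsp

olive oil: 8.0 tbsp; cornmeal: 55.2 g; plain yogurt: 1.6 tsp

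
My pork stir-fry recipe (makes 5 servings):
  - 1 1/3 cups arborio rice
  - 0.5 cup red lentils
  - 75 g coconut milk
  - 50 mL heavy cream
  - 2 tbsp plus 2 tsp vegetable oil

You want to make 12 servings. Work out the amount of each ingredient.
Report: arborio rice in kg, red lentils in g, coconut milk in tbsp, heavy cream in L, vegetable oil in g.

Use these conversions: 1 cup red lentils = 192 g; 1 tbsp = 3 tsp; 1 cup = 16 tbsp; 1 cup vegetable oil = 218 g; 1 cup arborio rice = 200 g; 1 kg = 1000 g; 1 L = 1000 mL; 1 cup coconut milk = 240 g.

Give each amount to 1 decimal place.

Scaling factor: 12/5 = 2.4.
arborio rice: 4/3 cup × 12/5 × 200 g/cup ÷ 1000 g/kg ≈ 0.6 kg
red lentils: 0.5 cup × 12/5 × 192 g/cup = 230.4 g
coconut milk: 75 g × 12/5 ÷ 240 g/cup × 16 tbsp/cup = 12.0 tbsp
heavy cream: 50 mL × 12/5 ÷ 1000 mL/L ≈ 0.1 L
vegetable oil: (2 tbsp + 2 tsp = 8/3 tbsp) × 12/5 ÷ 16 tbsp/cup × 218 g/cup = 87.2 g

arborio rice: 0.6 kg; red lentils: 230.4 g; coconut milk: 12.0 tbsp; heavy cream: 0.1 L; vegetable oil: 87.2 g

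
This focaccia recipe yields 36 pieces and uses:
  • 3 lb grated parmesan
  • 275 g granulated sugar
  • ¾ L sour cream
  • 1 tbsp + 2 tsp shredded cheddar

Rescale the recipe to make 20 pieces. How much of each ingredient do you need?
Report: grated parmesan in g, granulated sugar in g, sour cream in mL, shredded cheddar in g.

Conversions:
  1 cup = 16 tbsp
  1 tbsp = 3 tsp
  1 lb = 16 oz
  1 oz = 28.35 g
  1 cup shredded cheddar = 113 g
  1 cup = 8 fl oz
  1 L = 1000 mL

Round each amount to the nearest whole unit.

Scaling factor: 20/36 = 5/9.
grated parmesan: 3 lb × 5/9 × 16 oz/lb × 28.35 g/oz = 756 g
granulated sugar: 275 g × 5/9 ≈ 153 g
sour cream: 0.75 L × 5/9 × 1000 mL/L ≈ 417 mL
shredded cheddar: (1 tbsp + 2 tsp = 5/3 tbsp) × 5/9 ÷ 16 tbsp/cup × 113 g/cup ≈ 7 g

grated parmesan: 756 g; granulated sugar: 153 g; sour cream: 417 mL; shredded cheddar: 7 g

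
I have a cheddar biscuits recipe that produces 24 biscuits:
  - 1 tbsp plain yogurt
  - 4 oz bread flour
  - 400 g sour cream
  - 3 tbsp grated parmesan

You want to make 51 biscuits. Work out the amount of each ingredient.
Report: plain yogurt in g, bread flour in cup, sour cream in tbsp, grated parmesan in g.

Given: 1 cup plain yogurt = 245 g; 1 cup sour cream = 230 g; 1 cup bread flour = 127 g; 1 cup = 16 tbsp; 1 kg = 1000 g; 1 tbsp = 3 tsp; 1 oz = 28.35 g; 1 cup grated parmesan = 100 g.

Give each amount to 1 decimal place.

Scaling factor: 51/24 = 17/8 = 2.125.
plain yogurt: 1 tbsp × 17/8 ÷ 16 tbsp/cup × 245 g/cup ≈ 32.5 g
bread flour: 4 oz × 17/8 × 28.35 g/oz ÷ 127 g/cup ≈ 1.9 cup
sour cream: 400 g × 17/8 ÷ 230 g/cup × 16 tbsp/cup ≈ 59.1 tbsp
grated parmesan: 3 tbsp × 17/8 ÷ 16 tbsp/cup × 100 g/cup ≈ 39.8 g

plain yogurt: 32.5 g; bread flour: 1.9 cup; sour cream: 59.1 tbsp; grated parmesan: 39.8 g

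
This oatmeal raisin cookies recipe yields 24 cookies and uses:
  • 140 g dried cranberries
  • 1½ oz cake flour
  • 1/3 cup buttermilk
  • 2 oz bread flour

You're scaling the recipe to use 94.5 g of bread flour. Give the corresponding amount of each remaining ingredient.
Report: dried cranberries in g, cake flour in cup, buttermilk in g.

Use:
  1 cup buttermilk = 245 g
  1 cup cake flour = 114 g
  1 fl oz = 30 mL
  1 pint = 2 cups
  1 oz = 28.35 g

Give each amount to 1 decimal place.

The original recipe has 56.7 g of bread flour, so the scaling factor is 94.5 ÷ 56.7 = 5/3.
dried cranberries: 140 g × 5/3 ≈ 233.3 g
cake flour: 1.5 oz × 5/3 × 28.35 g/oz ÷ 114 g/cup ≈ 0.6 cup
buttermilk: 1/3 cup × 5/3 × 245 g/cup ≈ 136.1 g

dried cranberries: 233.3 g; cake flour: 0.6 cup; buttermilk: 136.1 g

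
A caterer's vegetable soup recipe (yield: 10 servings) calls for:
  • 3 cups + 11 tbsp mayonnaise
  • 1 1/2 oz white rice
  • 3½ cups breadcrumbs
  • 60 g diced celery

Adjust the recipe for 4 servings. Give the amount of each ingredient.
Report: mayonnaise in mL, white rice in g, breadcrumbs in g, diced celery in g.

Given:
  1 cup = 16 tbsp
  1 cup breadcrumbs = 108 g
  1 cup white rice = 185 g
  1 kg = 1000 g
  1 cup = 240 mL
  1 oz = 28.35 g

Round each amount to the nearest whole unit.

mayonnaise: 354 mL; white rice: 17 g; breadcrumbs: 151 g; diced celery: 24 g

Scaling factor: 4/10 = 2/5 = 0.4.
mayonnaise: (3 cup + 11 tbsp = 3.6875 cup) × 2/5 × 240 mL/cup = 354 mL
white rice: 1.5 oz × 2/5 × 28.35 g/oz ≈ 17 g
breadcrumbs: 3.5 cup × 2/5 × 108 g/cup ≈ 151 g
diced celery: 60 g × 2/5 = 24 g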